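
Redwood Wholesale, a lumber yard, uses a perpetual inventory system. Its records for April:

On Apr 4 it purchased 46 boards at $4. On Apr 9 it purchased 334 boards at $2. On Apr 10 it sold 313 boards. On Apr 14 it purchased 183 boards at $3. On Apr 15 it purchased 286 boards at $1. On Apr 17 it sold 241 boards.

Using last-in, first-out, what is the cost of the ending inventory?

Apr 10, 313 sold [LIFO — newest first]: 313 @ $2 = $626
Apr 17, 241 sold [LIFO — newest first]: 241 @ $1 = $241
Total COGS = $626 + $241 = $867
Ending inventory: 46 @ $4 + 21 @ $2 + 183 @ $3 + 45 @ $1 = $820

Ending inventory = $820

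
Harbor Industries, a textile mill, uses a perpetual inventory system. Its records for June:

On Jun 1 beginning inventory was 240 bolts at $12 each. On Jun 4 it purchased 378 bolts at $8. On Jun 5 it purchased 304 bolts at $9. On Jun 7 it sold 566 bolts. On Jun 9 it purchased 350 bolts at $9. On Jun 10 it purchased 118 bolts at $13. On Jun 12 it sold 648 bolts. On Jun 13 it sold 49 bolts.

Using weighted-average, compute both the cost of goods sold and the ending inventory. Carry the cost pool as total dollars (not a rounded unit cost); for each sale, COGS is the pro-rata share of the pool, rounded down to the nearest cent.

COGS = $12,087.89; ending inventory = $1,236.11

After Jun 1: 240 on hand, pool $2,880.00 (≈ $12.0000 each)
After Jun 4: 618 on hand, pool $5,904.00 (≈ $9.5534 each)
After Jun 5: 922 on hand, pool $8,640.00 (≈ $9.3709 each)
Jun 7, sell 566: 566/922 × $8,640.00 → $5,303.94
After Jun 9: 706 on hand, pool $6,486.06 (≈ $9.1871 each)
After Jun 10: 824 on hand, pool $8,020.06 (≈ $9.7331 each)
Jun 12, sell 648: 648/824 × $8,020.06 → $6,307.03
Jun 13, sell 49: 49/176 × $1,713.03 → $476.92
Total COGS = $5,303.94 + $6,307.03 + $476.92 = $12,087.89
Ending inventory (cost pool remaining) = $1,236.11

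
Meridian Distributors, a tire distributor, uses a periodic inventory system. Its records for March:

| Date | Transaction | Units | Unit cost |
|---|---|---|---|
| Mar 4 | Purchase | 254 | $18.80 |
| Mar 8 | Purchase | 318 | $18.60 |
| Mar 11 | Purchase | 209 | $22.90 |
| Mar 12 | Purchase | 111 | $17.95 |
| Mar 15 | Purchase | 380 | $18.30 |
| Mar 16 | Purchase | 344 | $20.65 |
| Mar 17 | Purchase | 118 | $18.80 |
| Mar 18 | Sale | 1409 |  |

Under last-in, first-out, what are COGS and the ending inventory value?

COGS = $27,648.75; ending inventory = $6,095.80

Mar 18, 1409 sold [LIFO — newest first]: 118 @ $18.80 + 344 @ $20.65 + 380 @ $18.30 + 111 @ $17.95 + 209 @ $22.90 + 247 @ $18.60 = $27,648.75
Ending inventory: 254 @ $18.80 + 71 @ $18.60 = $6,095.80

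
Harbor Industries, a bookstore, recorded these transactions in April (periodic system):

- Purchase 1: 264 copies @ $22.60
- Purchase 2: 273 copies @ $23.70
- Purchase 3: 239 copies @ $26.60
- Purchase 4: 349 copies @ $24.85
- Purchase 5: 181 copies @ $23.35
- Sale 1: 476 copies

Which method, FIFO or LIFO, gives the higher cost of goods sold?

FIFO COGS: 264 @ $22.60 + 212 @ $23.70 = $10,990.80
LIFO COGS: 181 @ $23.35 + 295 @ $24.85 = $11,557.10

LIFO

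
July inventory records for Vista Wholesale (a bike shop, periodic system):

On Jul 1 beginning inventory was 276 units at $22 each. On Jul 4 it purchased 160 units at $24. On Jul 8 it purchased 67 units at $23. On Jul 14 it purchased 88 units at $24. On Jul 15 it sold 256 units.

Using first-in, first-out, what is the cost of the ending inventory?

Jul 15, 256 sold [FIFO — oldest first]: 256 @ $22 = $5,632
Ending inventory: 20 @ $22 + 160 @ $24 + 67 @ $23 + 88 @ $24 = $7,933
Check: goods available $13,565 = COGS $5,632 + ending $7,933

Ending inventory = $7,933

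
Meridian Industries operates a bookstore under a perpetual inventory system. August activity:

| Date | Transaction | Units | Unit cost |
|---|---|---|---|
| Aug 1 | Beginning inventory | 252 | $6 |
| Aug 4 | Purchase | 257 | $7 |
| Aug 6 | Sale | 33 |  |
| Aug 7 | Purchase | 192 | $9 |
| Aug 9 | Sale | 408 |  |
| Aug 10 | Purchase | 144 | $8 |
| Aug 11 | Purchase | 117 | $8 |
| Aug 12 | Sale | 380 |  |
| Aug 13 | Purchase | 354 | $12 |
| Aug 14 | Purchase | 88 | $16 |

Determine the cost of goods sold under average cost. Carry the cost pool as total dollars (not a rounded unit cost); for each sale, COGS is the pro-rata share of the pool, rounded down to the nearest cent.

COGS = $6,053.73

After Aug 1: 252 on hand, pool $1,512.00 (≈ $6.0000 each)
After Aug 4: 509 on hand, pool $3,311.00 (≈ $6.5049 each)
Aug 6, sell 33: 33/509 × $3,311.00 → $214.66
After Aug 7: 668 on hand, pool $4,824.34 (≈ $7.2221 each)
Aug 9, sell 408: 408/668 × $4,824.34 → $2,946.60
After Aug 10: 404 on hand, pool $3,029.74 (≈ $7.4994 each)
After Aug 11: 521 on hand, pool $3,965.74 (≈ $7.6118 each)
Aug 12, sell 380: 380/521 × $3,965.74 → $2,892.47
After Aug 13: 495 on hand, pool $5,321.27 (≈ $10.7500 each)
After Aug 14: 583 on hand, pool $6,729.27 (≈ $11.5425 each)
Total COGS = $214.66 + $2,946.60 + $2,892.47 = $6,053.73
Ending inventory (cost pool remaining) = $6,729.27
Check: goods available $12,783.00 = COGS $6,053.73 + ending $6,729.27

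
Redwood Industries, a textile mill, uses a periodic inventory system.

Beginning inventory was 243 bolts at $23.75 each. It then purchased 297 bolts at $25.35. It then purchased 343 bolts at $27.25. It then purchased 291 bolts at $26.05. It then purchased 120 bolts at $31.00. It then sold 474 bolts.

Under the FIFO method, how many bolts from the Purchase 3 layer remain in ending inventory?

Sale 1 (474) [FIFO — oldest first]: 243 @ $23.75 + 231 @ $25.35 = $11,627.10
Ending inventory: 66 @ $25.35 + 343 @ $27.25 + 291 @ $26.05 + 120 @ $31.00 = $22,320.40

291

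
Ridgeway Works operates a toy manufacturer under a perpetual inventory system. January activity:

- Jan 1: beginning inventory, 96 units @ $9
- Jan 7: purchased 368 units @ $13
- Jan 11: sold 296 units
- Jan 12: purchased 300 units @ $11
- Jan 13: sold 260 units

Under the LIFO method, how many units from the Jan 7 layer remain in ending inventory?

Jan 11, 296 sold [LIFO — newest first]: 296 @ $13 = $3,848
Jan 13, 260 sold [LIFO — newest first]: 260 @ $11 = $2,860
Total COGS = $3,848 + $2,860 = $6,708
Ending inventory: 96 @ $9 + 72 @ $13 + 40 @ $11 = $2,240
Check: goods available $8,948 = COGS $6,708 + ending $2,240

72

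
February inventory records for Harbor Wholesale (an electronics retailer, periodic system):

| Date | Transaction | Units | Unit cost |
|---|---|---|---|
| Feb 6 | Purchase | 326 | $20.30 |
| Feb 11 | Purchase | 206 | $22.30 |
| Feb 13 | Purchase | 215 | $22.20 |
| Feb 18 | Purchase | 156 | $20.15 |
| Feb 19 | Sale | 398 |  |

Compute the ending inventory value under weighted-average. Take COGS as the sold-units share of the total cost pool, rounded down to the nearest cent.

Feb 19, sell 398: 398/903 × $19,128.00 → $8,430.72
Ending inventory (cost pool remaining) = $10,697.28

Ending inventory = $10,697.28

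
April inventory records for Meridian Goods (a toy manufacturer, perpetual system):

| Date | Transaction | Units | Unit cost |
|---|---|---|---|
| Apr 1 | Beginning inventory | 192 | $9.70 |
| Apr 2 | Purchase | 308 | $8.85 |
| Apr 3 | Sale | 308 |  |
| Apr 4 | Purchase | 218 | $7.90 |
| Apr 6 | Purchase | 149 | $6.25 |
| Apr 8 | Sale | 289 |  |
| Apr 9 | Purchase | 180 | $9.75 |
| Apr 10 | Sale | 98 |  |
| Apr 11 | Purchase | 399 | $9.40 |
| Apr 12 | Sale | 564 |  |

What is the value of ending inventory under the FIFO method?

Ending inventory = $1,757.80

Apr 3, 308 sold [FIFO — oldest first]: 192 @ $9.70 + 116 @ $8.85 = $2,889.00
Apr 8, 289 sold [FIFO — oldest first]: 192 @ $8.85 + 97 @ $7.90 = $2,465.50
Apr 10, 98 sold [FIFO — oldest first]: 98 @ $7.90 = $774.20
Apr 12, 564 sold [FIFO — oldest first]: 23 @ $7.90 + 149 @ $6.25 + 180 @ $9.75 + 212 @ $9.40 = $4,860.75
Total COGS = $2,889.00 + $2,465.50 + $774.20 + $4,860.75 = $10,989.45
Ending inventory: 187 @ $9.40 = $1,757.80
Check: goods available $12,747.25 = COGS $10,989.45 + ending $1,757.80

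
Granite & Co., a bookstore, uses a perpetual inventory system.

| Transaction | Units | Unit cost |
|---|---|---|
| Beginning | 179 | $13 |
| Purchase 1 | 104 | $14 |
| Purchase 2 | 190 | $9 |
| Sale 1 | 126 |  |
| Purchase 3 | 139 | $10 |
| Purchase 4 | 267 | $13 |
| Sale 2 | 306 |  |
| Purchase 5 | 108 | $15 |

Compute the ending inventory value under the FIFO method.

Ending inventory = $6,850

Sale 1 (126) [FIFO — oldest first]: 126 @ $13 = $1,638
Sale 2 (306) [FIFO — oldest first]: 53 @ $13 + 104 @ $14 + 149 @ $9 = $3,486
Total COGS = $1,638 + $3,486 = $5,124
Ending inventory: 41 @ $9 + 139 @ $10 + 267 @ $13 + 108 @ $15 = $6,850
Check: goods available $11,974 = COGS $5,124 + ending $6,850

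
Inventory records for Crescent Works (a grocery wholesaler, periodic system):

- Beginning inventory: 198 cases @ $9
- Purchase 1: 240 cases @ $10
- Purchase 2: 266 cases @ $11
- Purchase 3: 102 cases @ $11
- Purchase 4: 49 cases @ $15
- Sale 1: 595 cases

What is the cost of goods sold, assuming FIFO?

Sale 1 (595) [FIFO — oldest first]: 198 @ $9 + 240 @ $10 + 157 @ $11 = $5,909
Ending inventory: 109 @ $11 + 102 @ $11 + 49 @ $15 = $3,056

COGS = $5,909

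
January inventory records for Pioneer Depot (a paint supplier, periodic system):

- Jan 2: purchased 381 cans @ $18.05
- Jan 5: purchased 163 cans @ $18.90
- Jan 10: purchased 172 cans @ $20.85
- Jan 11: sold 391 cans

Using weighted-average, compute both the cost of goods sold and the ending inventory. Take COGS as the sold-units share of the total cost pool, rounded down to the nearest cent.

Jan 11, sell 391: 391/716 × $13,543.95 → $7,396.20
Ending inventory (cost pool remaining) = $6,147.75
Check: goods available $13,543.95 = COGS $7,396.20 + ending $6,147.75

COGS = $7,396.20; ending inventory = $6,147.75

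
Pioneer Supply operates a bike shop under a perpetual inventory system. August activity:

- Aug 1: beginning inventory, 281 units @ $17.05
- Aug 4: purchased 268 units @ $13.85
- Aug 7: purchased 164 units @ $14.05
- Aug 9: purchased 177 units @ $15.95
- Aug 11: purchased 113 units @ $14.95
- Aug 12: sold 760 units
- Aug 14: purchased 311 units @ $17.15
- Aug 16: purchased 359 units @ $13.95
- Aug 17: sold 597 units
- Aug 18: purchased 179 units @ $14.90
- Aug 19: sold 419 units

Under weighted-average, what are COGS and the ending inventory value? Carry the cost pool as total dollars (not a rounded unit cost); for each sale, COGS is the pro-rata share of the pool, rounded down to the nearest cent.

COGS = $27,172.06; ending inventory = $1,156.29

After Aug 1: 281 on hand, pool $4,791.05 (≈ $17.0500 each)
After Aug 4: 549 on hand, pool $8,502.85 (≈ $15.4879 each)
After Aug 7: 713 on hand, pool $10,807.05 (≈ $15.1572 each)
After Aug 9: 890 on hand, pool $13,630.20 (≈ $15.3148 each)
After Aug 11: 1003 on hand, pool $15,319.55 (≈ $15.2737 each)
Aug 12, sell 760: 760/1003 × $15,319.55 → $11,608.03
After Aug 14: 554 on hand, pool $9,045.17 (≈ $16.3270 each)
After Aug 16: 913 on hand, pool $14,053.22 (≈ $15.3924 each)
Aug 17, sell 597: 597/913 × $14,053.22 → $9,189.23
After Aug 18: 495 on hand, pool $7,531.09 (≈ $15.2143 each)
Aug 19, sell 419: 419/495 × $7,531.09 → $6,374.80
Total COGS = $11,608.03 + $9,189.23 + $6,374.80 = $27,172.06
Ending inventory (cost pool remaining) = $1,156.29
Check: goods available $28,328.35 = COGS $27,172.06 + ending $1,156.29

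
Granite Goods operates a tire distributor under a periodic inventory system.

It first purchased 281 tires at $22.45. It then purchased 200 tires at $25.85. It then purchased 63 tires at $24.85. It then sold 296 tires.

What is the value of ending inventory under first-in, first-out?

Ending inventory = $6,347.80

Sale 1 (296) [FIFO — oldest first]: 281 @ $22.45 + 15 @ $25.85 = $6,696.20
Ending inventory: 185 @ $25.85 + 63 @ $24.85 = $6,347.80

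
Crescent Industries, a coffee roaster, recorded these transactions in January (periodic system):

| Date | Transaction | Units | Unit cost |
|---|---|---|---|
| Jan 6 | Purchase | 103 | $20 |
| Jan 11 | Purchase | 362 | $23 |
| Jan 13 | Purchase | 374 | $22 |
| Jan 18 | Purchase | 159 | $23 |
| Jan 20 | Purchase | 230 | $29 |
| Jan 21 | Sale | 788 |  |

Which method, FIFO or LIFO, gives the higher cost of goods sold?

LIFO

FIFO COGS: 103 @ $20 + 362 @ $23 + 323 @ $22 = $17,492
LIFO COGS: 230 @ $29 + 159 @ $23 + 374 @ $22 + 25 @ $23 = $19,130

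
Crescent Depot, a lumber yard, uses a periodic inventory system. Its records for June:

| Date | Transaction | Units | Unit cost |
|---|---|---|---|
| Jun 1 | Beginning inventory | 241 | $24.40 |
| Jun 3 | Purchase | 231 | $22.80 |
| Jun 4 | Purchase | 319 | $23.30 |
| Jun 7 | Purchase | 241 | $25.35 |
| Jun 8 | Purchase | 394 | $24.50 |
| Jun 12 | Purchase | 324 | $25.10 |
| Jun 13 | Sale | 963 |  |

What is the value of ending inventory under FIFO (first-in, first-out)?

Jun 13, 963 sold [FIFO — oldest first]: 241 @ $24.40 + 231 @ $22.80 + 319 @ $23.30 + 172 @ $25.35 = $22,940.10
Ending inventory: 69 @ $25.35 + 394 @ $24.50 + 324 @ $25.10 = $19,534.55

Ending inventory = $19,534.55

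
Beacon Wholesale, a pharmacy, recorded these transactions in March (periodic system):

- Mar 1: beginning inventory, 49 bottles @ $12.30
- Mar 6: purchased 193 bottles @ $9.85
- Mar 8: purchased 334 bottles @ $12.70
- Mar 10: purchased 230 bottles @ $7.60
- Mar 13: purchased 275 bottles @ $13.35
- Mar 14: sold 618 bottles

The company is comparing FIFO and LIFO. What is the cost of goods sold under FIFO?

FIFO COGS: 49 @ $12.30 + 193 @ $9.85 + 334 @ $12.70 + 42 @ $7.60 = $7,064.75
LIFO COGS: 275 @ $13.35 + 230 @ $7.60 + 113 @ $12.70 = $6,854.35

COGS = $7,064.75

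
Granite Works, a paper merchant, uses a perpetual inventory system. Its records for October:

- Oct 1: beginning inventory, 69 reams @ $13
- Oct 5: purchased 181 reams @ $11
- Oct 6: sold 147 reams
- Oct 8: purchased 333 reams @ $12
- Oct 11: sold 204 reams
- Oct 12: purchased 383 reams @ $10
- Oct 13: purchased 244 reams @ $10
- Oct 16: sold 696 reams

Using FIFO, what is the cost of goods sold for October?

COGS = $11,524

Oct 6, 147 sold [FIFO — oldest first]: 69 @ $13 + 78 @ $11 = $1,755
Oct 11, 204 sold [FIFO — oldest first]: 103 @ $11 + 101 @ $12 = $2,345
Oct 16, 696 sold [FIFO — oldest first]: 232 @ $12 + 383 @ $10 + 81 @ $10 = $7,424
Total COGS = $1,755 + $2,345 + $7,424 = $11,524
Ending inventory: 163 @ $10 = $1,630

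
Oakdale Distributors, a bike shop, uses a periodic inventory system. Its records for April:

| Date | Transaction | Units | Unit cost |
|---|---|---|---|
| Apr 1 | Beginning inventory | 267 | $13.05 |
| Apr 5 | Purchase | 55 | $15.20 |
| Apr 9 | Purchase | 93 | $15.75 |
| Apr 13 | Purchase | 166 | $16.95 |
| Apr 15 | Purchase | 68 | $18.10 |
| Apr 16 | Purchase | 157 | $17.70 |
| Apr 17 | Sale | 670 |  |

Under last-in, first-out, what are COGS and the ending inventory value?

COGS = $10,833.70; ending inventory = $1,774.80

Apr 17, 670 sold [LIFO — newest first]: 157 @ $17.70 + 68 @ $18.10 + 166 @ $16.95 + 93 @ $15.75 + 55 @ $15.20 + 131 @ $13.05 = $10,833.70
Ending inventory: 136 @ $13.05 = $1,774.80
Check: goods available $12,608.50 = COGS $10,833.70 + ending $1,774.80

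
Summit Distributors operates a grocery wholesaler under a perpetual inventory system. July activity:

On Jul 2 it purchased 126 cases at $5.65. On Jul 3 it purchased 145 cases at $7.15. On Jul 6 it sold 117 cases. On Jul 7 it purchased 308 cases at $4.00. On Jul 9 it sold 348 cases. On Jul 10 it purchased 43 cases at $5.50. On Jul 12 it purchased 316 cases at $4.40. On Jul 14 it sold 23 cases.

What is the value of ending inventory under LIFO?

Jul 6, 117 sold [LIFO — newest first]: 117 @ $7.15 = $836.55
Jul 9, 348 sold [LIFO — newest first]: 308 @ $4.00 + 28 @ $7.15 + 12 @ $5.65 = $1,500.00
Jul 14, 23 sold [LIFO — newest first]: 23 @ $4.40 = $101.20
Total COGS = $836.55 + $1,500.00 + $101.20 = $2,437.75
Ending inventory: 114 @ $5.65 + 43 @ $5.50 + 293 @ $4.40 = $2,169.80
Check: goods available $4,607.55 = COGS $2,437.75 + ending $2,169.80

Ending inventory = $2,169.80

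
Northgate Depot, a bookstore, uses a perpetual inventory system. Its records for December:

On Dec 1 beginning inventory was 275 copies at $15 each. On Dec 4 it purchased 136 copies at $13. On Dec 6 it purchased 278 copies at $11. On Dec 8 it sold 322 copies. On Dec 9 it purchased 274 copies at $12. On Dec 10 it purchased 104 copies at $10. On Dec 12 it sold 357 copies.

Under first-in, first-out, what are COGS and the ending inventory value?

Dec 8, 322 sold [FIFO — oldest first]: 275 @ $15 + 47 @ $13 = $4,736
Dec 12, 357 sold [FIFO — oldest first]: 89 @ $13 + 268 @ $11 = $4,105
Total COGS = $4,736 + $4,105 = $8,841
Ending inventory: 10 @ $11 + 274 @ $12 + 104 @ $10 = $4,438

COGS = $8,841; ending inventory = $4,438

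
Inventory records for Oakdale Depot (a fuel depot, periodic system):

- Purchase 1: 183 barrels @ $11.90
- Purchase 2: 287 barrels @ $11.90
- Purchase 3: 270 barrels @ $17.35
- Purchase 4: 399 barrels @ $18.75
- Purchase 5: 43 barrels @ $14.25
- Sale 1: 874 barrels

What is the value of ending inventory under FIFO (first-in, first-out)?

Sale 1 (874) [FIFO — oldest first]: 183 @ $11.90 + 287 @ $11.90 + 270 @ $17.35 + 134 @ $18.75 = $12,790.00
Ending inventory: 265 @ $18.75 + 43 @ $14.25 = $5,581.50
Check: goods available $18,371.50 = COGS $12,790.00 + ending $5,581.50

Ending inventory = $5,581.50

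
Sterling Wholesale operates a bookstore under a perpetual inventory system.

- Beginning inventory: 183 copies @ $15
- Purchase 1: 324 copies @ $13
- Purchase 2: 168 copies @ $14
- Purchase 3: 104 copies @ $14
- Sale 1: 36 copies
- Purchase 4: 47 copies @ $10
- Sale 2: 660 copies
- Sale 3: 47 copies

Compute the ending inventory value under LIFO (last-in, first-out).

Ending inventory = $1,245

Sale 1 (36) [LIFO — newest first]: 36 @ $14 = $504
Sale 2 (660) [LIFO — newest first]: 47 @ $10 + 68 @ $14 + 168 @ $14 + 324 @ $13 + 53 @ $15 = $8,781
Sale 3 (47) [LIFO — newest first]: 47 @ $15 = $705
Total COGS = $504 + $8,781 + $705 = $9,990
Ending inventory: 83 @ $15 = $1,245
Check: goods available $11,235 = COGS $9,990 + ending $1,245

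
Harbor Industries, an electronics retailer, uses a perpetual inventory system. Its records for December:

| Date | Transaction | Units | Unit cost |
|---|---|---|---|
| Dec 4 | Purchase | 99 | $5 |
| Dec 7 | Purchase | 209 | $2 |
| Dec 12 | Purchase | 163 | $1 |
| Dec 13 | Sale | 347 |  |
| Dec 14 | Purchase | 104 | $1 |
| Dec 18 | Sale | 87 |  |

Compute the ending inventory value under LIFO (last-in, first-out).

Ending inventory = $562

Dec 13, 347 sold [LIFO — newest first]: 163 @ $1 + 184 @ $2 = $531
Dec 18, 87 sold [LIFO — newest first]: 87 @ $1 = $87
Total COGS = $531 + $87 = $618
Ending inventory: 99 @ $5 + 25 @ $2 + 17 @ $1 = $562
Check: goods available $1,180 = COGS $618 + ending $562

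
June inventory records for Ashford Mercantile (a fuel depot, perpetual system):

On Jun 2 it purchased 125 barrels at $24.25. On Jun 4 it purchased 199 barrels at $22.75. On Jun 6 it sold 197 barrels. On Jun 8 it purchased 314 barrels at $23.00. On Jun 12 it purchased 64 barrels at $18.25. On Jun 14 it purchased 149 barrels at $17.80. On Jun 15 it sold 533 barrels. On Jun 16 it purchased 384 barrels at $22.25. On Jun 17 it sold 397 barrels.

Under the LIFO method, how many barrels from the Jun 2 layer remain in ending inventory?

Jun 6, 197 sold [LIFO — newest first]: 197 @ $22.75 = $4,481.75
Jun 15, 533 sold [LIFO — newest first]: 149 @ $17.80 + 64 @ $18.25 + 314 @ $23.00 + 2 @ $22.75 + 4 @ $24.25 = $11,184.70
Jun 17, 397 sold [LIFO — newest first]: 384 @ $22.25 + 13 @ $24.25 = $8,859.25
Total COGS = $4,481.75 + $11,184.70 + $8,859.25 = $24,525.70
Ending inventory: 108 @ $24.25 = $2,619.00

108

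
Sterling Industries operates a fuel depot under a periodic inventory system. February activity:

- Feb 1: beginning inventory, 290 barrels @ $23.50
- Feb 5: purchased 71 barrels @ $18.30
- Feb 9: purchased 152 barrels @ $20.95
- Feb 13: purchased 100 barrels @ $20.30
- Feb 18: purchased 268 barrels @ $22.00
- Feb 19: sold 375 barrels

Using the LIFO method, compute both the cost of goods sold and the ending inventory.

COGS = $8,072.65; ending inventory = $11,152.05

Feb 19, 375 sold [LIFO — newest first]: 268 @ $22.00 + 100 @ $20.30 + 7 @ $20.95 = $8,072.65
Ending inventory: 290 @ $23.50 + 71 @ $18.30 + 145 @ $20.95 = $11,152.05
Check: goods available $19,224.70 = COGS $8,072.65 + ending $11,152.05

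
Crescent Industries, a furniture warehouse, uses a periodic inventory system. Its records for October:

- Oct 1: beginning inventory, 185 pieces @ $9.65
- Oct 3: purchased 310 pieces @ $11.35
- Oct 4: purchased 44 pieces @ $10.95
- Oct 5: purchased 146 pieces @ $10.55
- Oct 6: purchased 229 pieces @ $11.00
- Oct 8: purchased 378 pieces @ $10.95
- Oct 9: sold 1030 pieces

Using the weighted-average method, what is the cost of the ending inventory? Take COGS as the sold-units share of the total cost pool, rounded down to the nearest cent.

Oct 9, sell 1030: 1030/1292 × $13,983.95 → $11,148.19
Ending inventory (cost pool remaining) = $2,835.76

Ending inventory = $2,835.76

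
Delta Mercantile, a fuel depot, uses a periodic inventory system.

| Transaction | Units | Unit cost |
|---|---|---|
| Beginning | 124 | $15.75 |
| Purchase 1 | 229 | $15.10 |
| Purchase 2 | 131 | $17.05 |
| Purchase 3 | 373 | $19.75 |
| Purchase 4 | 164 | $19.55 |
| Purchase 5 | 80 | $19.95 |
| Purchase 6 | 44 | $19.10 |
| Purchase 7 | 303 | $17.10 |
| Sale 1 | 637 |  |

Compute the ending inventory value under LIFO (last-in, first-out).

Ending inventory = $14,102.70

Sale 1 (637) [LIFO — newest first]: 303 @ $17.10 + 44 @ $19.10 + 80 @ $19.95 + 164 @ $19.55 + 46 @ $19.75 = $11,732.40
Ending inventory: 124 @ $15.75 + 229 @ $15.10 + 131 @ $17.05 + 327 @ $19.75 = $14,102.70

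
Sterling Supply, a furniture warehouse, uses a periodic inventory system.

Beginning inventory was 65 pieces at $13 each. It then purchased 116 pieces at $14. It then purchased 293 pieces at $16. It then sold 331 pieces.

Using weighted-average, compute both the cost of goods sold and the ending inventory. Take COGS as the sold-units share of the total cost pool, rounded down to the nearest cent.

COGS = $4,997.82; ending inventory = $2,159.18

Sale 1, sell 331: 331/474 × $7,157.00 → $4,997.82
Ending inventory (cost pool remaining) = $2,159.18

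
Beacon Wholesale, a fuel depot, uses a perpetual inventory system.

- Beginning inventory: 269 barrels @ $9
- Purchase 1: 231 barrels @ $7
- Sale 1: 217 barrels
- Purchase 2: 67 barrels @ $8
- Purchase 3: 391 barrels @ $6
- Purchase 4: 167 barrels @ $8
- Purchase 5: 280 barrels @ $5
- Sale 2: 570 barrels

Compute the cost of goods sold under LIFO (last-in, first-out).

COGS = $4,993

Sale 1 (217) [LIFO — newest first]: 217 @ $7 = $1,519
Sale 2 (570) [LIFO — newest first]: 280 @ $5 + 167 @ $8 + 123 @ $6 = $3,474
Total COGS = $1,519 + $3,474 = $4,993
Ending inventory: 269 @ $9 + 14 @ $7 + 67 @ $8 + 268 @ $6 = $4,663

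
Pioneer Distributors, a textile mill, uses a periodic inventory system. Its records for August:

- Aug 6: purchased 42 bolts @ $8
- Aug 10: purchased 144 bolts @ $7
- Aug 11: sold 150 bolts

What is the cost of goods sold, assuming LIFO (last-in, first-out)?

COGS = $1,056

Aug 11, 150 sold [LIFO — newest first]: 144 @ $7 + 6 @ $8 = $1,056
Ending inventory: 36 @ $8 = $288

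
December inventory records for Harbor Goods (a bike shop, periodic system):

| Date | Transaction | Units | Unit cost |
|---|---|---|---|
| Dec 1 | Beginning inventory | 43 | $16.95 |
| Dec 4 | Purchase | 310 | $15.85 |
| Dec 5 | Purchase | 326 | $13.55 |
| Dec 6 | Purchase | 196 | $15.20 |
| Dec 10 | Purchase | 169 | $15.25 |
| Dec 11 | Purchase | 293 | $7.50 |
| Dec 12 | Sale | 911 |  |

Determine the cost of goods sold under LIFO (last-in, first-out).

Dec 12, 911 sold [LIFO — newest first]: 293 @ $7.50 + 169 @ $15.25 + 196 @ $15.20 + 253 @ $13.55 = $11,182.10
Ending inventory: 43 @ $16.95 + 310 @ $15.85 + 73 @ $13.55 = $6,631.50

COGS = $11,182.10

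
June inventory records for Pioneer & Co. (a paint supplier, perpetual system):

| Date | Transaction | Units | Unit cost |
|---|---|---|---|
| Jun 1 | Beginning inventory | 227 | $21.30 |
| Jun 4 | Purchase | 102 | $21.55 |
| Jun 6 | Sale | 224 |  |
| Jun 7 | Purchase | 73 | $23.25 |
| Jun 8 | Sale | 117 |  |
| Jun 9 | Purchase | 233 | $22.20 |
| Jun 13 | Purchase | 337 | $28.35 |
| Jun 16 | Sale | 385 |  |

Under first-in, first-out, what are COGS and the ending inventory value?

Jun 6, 224 sold [FIFO — oldest first]: 224 @ $21.30 = $4,771.20
Jun 8, 117 sold [FIFO — oldest first]: 3 @ $21.30 + 102 @ $21.55 + 12 @ $23.25 = $2,541.00
Jun 16, 385 sold [FIFO — oldest first]: 61 @ $23.25 + 233 @ $22.20 + 91 @ $28.35 = $9,170.70
Total COGS = $4,771.20 + $2,541.00 + $9,170.70 = $16,482.90
Ending inventory: 246 @ $28.35 = $6,974.10
Check: goods available $23,457.00 = COGS $16,482.90 + ending $6,974.10

COGS = $16,482.90; ending inventory = $6,974.10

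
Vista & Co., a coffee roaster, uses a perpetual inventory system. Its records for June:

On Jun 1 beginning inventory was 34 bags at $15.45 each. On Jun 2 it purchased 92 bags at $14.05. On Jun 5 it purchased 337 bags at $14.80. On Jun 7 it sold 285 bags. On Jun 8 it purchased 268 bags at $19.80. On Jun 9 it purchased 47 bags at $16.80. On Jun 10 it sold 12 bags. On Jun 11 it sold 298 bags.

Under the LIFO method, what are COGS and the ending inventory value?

Jun 7, 285 sold [LIFO — newest first]: 285 @ $14.80 = $4,218.00
Jun 10, 12 sold [LIFO — newest first]: 12 @ $16.80 = $201.60
Jun 11, 298 sold [LIFO — newest first]: 35 @ $16.80 + 263 @ $19.80 = $5,795.40
Total COGS = $4,218.00 + $201.60 + $5,795.40 = $10,215.00
Ending inventory: 34 @ $15.45 + 92 @ $14.05 + 52 @ $14.80 + 5 @ $19.80 = $2,686.50

COGS = $10,215.00; ending inventory = $2,686.50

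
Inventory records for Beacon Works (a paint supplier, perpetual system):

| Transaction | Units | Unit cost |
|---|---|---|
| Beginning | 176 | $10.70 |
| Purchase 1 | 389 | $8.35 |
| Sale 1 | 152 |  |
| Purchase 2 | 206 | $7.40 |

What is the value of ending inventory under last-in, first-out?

Sale 1 (152) [LIFO — newest first]: 152 @ $8.35 = $1,269.20
Ending inventory: 176 @ $10.70 + 237 @ $8.35 + 206 @ $7.40 = $5,386.55

Ending inventory = $5,386.55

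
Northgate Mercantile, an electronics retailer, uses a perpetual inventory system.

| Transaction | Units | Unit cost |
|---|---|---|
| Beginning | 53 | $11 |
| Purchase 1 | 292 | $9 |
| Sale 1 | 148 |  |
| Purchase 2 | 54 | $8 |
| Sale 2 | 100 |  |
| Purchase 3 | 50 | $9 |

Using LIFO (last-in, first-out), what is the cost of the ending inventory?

Sale 1 (148) [LIFO — newest first]: 148 @ $9 = $1,332
Sale 2 (100) [LIFO — newest first]: 54 @ $8 + 46 @ $9 = $846
Total COGS = $1,332 + $846 = $2,178
Ending inventory: 53 @ $11 + 98 @ $9 + 50 @ $9 = $1,915

Ending inventory = $1,915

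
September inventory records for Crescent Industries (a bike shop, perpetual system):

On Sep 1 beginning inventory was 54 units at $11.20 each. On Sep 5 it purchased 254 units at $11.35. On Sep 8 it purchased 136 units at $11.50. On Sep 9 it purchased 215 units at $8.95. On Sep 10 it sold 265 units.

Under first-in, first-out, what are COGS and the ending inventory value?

Sep 10, 265 sold [FIFO — oldest first]: 54 @ $11.20 + 211 @ $11.35 = $2,999.65
Ending inventory: 43 @ $11.35 + 136 @ $11.50 + 215 @ $8.95 = $3,976.30
Check: goods available $6,975.95 = COGS $2,999.65 + ending $3,976.30

COGS = $2,999.65; ending inventory = $3,976.30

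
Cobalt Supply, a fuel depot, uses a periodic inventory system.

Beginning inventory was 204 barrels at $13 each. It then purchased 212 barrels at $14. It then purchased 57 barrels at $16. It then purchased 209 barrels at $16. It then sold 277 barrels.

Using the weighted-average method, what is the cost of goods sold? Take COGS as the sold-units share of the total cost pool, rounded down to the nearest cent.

COGS = $4,011.21

Sale 1, sell 277: 277/682 × $9,876.00 → $4,011.21
Ending inventory (cost pool remaining) = $5,864.79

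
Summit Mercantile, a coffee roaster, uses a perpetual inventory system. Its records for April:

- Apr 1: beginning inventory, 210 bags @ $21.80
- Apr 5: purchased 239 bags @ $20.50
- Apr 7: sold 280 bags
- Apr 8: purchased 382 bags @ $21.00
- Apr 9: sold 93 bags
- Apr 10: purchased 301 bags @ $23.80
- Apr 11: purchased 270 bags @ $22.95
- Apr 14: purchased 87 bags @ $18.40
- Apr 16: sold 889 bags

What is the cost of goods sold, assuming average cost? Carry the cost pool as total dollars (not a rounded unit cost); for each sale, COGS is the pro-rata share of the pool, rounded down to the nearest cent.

After Apr 1: 210 on hand, pool $4,578.00 (≈ $21.8000 each)
After Apr 5: 449 on hand, pool $9,477.50 (≈ $21.1080 each)
Apr 7, sell 280: 280/449 × $9,477.50 → $5,910.24
After Apr 8: 551 on hand, pool $11,589.26 (≈ $21.0331 each)
Apr 9, sell 93: 93/551 × $11,589.26 → $1,956.08
After Apr 10: 759 on hand, pool $16,796.98 (≈ $22.1304 each)
After Apr 11: 1029 on hand, pool $22,993.48 (≈ $22.3455 each)
After Apr 14: 1116 on hand, pool $24,594.28 (≈ $22.0379 each)
Apr 16, sell 889: 889/1116 × $24,594.28 → $19,591.68
Total COGS = $5,910.24 + $1,956.08 + $19,591.68 = $27,458.00
Ending inventory (cost pool remaining) = $5,002.60

COGS = $27,458.00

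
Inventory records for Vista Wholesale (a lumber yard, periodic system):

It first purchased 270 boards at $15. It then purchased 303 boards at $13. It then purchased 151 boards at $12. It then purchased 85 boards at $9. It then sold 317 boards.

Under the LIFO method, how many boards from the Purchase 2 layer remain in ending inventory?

Sale 1 (317) [LIFO — newest first]: 85 @ $9 + 151 @ $12 + 81 @ $13 = $3,630
Ending inventory: 270 @ $15 + 222 @ $13 = $6,936
Check: goods available $10,566 = COGS $3,630 + ending $6,936

222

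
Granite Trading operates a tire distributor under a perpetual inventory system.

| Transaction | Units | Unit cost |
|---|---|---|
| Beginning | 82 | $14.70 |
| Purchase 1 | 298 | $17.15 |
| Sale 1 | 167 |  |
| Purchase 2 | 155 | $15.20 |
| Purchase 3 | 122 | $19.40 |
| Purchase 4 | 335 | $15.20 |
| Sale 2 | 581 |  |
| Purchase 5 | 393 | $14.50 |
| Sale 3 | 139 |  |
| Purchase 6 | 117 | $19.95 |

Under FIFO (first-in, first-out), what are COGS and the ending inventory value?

Sale 1 (167) [FIFO — oldest first]: 82 @ $14.70 + 85 @ $17.15 = $2,663.15
Sale 2 (581) [FIFO — oldest first]: 213 @ $17.15 + 155 @ $15.20 + 122 @ $19.40 + 91 @ $15.20 = $9,758.95
Sale 3 (139) [FIFO — oldest first]: 139 @ $15.20 = $2,112.80
Total COGS = $2,663.15 + $9,758.95 + $2,112.80 = $14,534.90
Ending inventory: 105 @ $15.20 + 393 @ $14.50 + 117 @ $19.95 = $9,628.65
Check: goods available $24,163.55 = COGS $14,534.90 + ending $9,628.65

COGS = $14,534.90; ending inventory = $9,628.65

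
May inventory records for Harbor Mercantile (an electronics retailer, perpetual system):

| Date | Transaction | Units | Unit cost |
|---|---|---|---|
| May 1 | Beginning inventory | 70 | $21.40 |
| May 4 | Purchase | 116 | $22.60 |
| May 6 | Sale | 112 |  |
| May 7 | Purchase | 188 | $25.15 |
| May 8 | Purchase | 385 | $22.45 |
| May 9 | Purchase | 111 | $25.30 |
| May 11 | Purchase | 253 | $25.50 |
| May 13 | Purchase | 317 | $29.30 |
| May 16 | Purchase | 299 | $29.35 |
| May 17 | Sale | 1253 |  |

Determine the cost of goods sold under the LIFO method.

COGS = $35,983.60

May 6, 112 sold [LIFO — newest first]: 112 @ $22.60 = $2,531.20
May 17, 1253 sold [LIFO — newest first]: 299 @ $29.35 + 317 @ $29.30 + 253 @ $25.50 + 111 @ $25.30 + 273 @ $22.45 = $33,452.40
Total COGS = $2,531.20 + $33,452.40 = $35,983.60
Ending inventory: 70 @ $21.40 + 4 @ $22.60 + 188 @ $25.15 + 112 @ $22.45 = $8,831.00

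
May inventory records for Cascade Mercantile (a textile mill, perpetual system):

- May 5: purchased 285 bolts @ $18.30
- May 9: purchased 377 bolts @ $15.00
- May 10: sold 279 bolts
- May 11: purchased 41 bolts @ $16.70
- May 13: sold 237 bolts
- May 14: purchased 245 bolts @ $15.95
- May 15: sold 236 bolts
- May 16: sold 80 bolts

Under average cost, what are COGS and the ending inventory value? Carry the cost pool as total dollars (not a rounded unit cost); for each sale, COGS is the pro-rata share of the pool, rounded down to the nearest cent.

After May 5: 285 on hand, pool $5,215.50 (≈ $18.3000 each)
After May 9: 662 on hand, pool $10,870.50 (≈ $16.4207 each)
May 10, sell 279: 279/662 × $10,870.50 → $4,581.37
After May 11: 424 on hand, pool $6,973.83 (≈ $16.4477 each)
May 13, sell 237: 237/424 × $6,973.83 → $3,898.10
After May 14: 432 on hand, pool $6,983.48 (≈ $16.1655 each)
May 15, sell 236: 236/432 × $6,983.48 → $3,815.04
May 16, sell 80: 80/196 × $3,168.44 → $1,293.24
Total COGS = $4,581.37 + $3,898.10 + $3,815.04 + $1,293.24 = $13,587.75
Ending inventory (cost pool remaining) = $1,875.20

COGS = $13,587.75; ending inventory = $1,875.20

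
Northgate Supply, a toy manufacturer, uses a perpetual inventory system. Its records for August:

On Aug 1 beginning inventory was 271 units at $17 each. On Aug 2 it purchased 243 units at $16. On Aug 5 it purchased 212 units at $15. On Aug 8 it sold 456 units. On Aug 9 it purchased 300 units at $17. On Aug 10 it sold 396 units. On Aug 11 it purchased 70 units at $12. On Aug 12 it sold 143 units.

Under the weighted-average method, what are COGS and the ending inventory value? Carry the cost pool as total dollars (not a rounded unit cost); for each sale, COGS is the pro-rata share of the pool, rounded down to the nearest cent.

COGS = $16,074.22; ending inventory = $1,540.78

After Aug 1: 271 on hand, pool $4,607.00 (≈ $17.0000 each)
After Aug 2: 514 on hand, pool $8,495.00 (≈ $16.5272 each)
After Aug 5: 726 on hand, pool $11,675.00 (≈ $16.0813 each)
Aug 8, sell 456: 456/726 × $11,675.00 → $7,333.05
After Aug 9: 570 on hand, pool $9,441.95 (≈ $16.5648 each)
Aug 10, sell 396: 396/570 × $9,441.95 → $6,559.67
After Aug 11: 244 on hand, pool $3,722.28 (≈ $15.2552 each)
Aug 12, sell 143: 143/244 × $3,722.28 → $2,181.50
Total COGS = $7,333.05 + $6,559.67 + $2,181.50 = $16,074.22
Ending inventory (cost pool remaining) = $1,540.78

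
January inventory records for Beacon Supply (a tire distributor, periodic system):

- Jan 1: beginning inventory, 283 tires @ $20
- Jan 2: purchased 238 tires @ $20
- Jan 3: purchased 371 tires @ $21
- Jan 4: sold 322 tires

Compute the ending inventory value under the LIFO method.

Jan 4, 322 sold [LIFO — newest first]: 322 @ $21 = $6,762
Ending inventory: 283 @ $20 + 238 @ $20 + 49 @ $21 = $11,449

Ending inventory = $11,449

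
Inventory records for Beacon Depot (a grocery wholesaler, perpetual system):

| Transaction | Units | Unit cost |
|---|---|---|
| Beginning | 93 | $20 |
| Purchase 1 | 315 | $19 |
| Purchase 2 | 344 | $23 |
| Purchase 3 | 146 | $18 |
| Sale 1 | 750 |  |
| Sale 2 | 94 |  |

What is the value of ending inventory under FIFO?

Sale 1 (750) [FIFO — oldest first]: 93 @ $20 + 315 @ $19 + 342 @ $23 = $15,711
Sale 2 (94) [FIFO — oldest first]: 2 @ $23 + 92 @ $18 = $1,702
Total COGS = $15,711 + $1,702 = $17,413
Ending inventory: 54 @ $18 = $972

Ending inventory = $972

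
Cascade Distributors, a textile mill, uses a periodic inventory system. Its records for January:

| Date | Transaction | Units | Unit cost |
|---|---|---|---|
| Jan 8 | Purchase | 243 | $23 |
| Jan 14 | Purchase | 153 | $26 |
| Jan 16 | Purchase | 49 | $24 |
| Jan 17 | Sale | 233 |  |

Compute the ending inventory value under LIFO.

Jan 17, 233 sold [LIFO — newest first]: 49 @ $24 + 153 @ $26 + 31 @ $23 = $5,867
Ending inventory: 212 @ $23 = $4,876

Ending inventory = $4,876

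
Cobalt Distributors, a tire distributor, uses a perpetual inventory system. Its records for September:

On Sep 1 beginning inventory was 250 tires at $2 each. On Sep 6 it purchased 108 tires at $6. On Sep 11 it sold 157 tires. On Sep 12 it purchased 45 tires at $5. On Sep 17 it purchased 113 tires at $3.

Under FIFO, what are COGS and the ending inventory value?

COGS = $314; ending inventory = $1,398

Sep 11, 157 sold [FIFO — oldest first]: 157 @ $2 = $314
Ending inventory: 93 @ $2 + 108 @ $6 + 45 @ $5 + 113 @ $3 = $1,398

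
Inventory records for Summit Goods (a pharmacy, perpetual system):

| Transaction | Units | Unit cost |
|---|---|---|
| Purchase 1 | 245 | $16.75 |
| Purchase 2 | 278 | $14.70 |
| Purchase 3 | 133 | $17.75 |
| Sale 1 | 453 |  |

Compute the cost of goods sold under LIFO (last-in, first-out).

Sale 1 (453) [LIFO — newest first]: 133 @ $17.75 + 278 @ $14.70 + 42 @ $16.75 = $7,150.85
Ending inventory: 203 @ $16.75 = $3,400.25

COGS = $7,150.85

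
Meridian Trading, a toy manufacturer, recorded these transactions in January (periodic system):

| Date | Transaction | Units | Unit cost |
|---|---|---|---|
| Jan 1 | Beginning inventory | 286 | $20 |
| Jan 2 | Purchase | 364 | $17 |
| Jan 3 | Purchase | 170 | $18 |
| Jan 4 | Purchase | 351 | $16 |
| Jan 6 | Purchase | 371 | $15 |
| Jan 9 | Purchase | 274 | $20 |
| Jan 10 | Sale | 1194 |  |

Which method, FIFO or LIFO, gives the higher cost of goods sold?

FIFO COGS: 286 @ $20 + 364 @ $17 + 170 @ $18 + 351 @ $16 + 23 @ $15 = $20,929
LIFO COGS: 274 @ $20 + 371 @ $15 + 351 @ $16 + 170 @ $18 + 28 @ $17 = $20,197

FIFO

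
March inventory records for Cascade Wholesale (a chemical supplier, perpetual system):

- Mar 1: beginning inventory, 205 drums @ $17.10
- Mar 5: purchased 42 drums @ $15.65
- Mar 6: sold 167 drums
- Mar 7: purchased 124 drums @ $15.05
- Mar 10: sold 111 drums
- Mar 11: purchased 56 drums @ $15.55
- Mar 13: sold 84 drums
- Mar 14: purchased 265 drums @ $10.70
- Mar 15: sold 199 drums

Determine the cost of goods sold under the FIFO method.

COGS = $8,333.60

Mar 6, 167 sold [FIFO — oldest first]: 167 @ $17.10 = $2,855.70
Mar 10, 111 sold [FIFO — oldest first]: 38 @ $17.10 + 42 @ $15.65 + 31 @ $15.05 = $1,773.65
Mar 13, 84 sold [FIFO — oldest first]: 84 @ $15.05 = $1,264.20
Mar 15, 199 sold [FIFO — oldest first]: 9 @ $15.05 + 56 @ $15.55 + 134 @ $10.70 = $2,440.05
Total COGS = $2,855.70 + $1,773.65 + $1,264.20 + $2,440.05 = $8,333.60
Ending inventory: 131 @ $10.70 = $1,401.70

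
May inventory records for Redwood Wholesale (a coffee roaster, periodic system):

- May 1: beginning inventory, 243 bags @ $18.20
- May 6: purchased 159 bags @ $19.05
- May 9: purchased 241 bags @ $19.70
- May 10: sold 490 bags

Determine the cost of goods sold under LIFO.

May 10, 490 sold [LIFO — newest first]: 241 @ $19.70 + 159 @ $19.05 + 90 @ $18.20 = $9,414.65
Ending inventory: 153 @ $18.20 = $2,784.60
Check: goods available $12,199.25 = COGS $9,414.65 + ending $2,784.60

COGS = $9,414.65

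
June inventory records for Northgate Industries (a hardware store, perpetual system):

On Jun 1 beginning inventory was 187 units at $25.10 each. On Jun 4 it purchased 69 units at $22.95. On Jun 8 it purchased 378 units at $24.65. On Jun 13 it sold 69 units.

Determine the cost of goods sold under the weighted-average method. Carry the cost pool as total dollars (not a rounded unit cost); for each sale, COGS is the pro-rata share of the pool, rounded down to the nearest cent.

COGS = $1,697.24

After Jun 1: 187 on hand, pool $4,693.70 (≈ $25.1000 each)
After Jun 4: 256 on hand, pool $6,277.25 (≈ $24.5205 each)
After Jun 8: 634 on hand, pool $15,594.95 (≈ $24.5977 each)
Jun 13, sell 69: 69/634 × $15,594.95 → $1,697.24
Ending inventory (cost pool remaining) = $13,897.71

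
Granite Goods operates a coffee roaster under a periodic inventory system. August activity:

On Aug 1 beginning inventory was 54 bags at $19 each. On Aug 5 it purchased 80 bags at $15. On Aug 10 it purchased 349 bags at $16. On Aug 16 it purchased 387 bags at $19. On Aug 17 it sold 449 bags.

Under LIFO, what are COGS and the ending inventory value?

Aug 17, 449 sold [LIFO — newest first]: 387 @ $19 + 62 @ $16 = $8,345
Ending inventory: 54 @ $19 + 80 @ $15 + 287 @ $16 = $6,818
Check: goods available $15,163 = COGS $8,345 + ending $6,818

COGS = $8,345; ending inventory = $6,818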